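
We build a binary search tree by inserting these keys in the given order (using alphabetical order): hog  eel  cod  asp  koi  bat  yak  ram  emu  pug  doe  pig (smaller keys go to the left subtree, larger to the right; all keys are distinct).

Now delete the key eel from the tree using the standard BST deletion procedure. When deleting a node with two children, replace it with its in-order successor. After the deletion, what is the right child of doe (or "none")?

none

hog: root
eel: left child of hog (depth 1)
cod: left child of eel (depth 2)
asp: left child of cod (depth 3)
koi: right child of hog (depth 1)
bat: right child of asp (depth 4)
yak: right child of koi (depth 2)
ram: left child of yak (depth 3)
emu: right child of eel (depth 2)
pug: left child of ram (depth 4)
doe: right child of cod (depth 3)
pig: left child of pug (depth 5)

Delete eel (two children — replace with in-order successor).
After deletion, doe's right child: none.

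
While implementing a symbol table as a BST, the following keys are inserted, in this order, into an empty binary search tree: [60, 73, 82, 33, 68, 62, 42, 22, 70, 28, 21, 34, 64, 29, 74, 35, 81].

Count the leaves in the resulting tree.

6

60: root
73: right child of 60 (depth 1)
82: right child of 73 (depth 2)
33: left child of 60 (depth 1)
68: left child of 73 (depth 2)
62: left child of 68 (depth 3)
42: right child of 33 (depth 2)
22: left child of 33 (depth 2)
70: right child of 68 (depth 3)
28: right child of 22 (depth 3)
21: left child of 22 (depth 3)
34: left child of 42 (depth 3)
64: right child of 62 (depth 4)
29: right child of 28 (depth 4)
74: left child of 82 (depth 3)
35: right child of 34 (depth 4)
81: right child of 74 (depth 4)

Leaves: 21, 29, 35, 64, 70, 81 — 6 in total.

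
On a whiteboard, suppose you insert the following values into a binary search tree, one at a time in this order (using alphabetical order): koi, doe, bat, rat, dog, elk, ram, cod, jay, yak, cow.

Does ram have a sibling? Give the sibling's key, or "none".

yak

Insert koi: tree is empty, so koi becomes the root.
Insert doe: doe < koi → go left. Place as left child of koi.
Insert bat: bat < koi → go left; bat < doe → go left. Place as left child of doe.
Insert rat: rat > koi → go right. Place as right child of koi.
Insert dog: dog < koi → go left; dog > doe → go right. Place as right child of doe.
Insert elk: elk < koi → go left; elk > doe → go right; elk > dog → go right. Place as right child of dog.
Insert ram: ram > koi → go right; ram < rat → go left. Place as left child of rat.
Insert cod: cod < koi → go left; cod < doe → go left; cod > bat → go right. Place as right child of bat.
Insert jay: jay < koi → go left; jay > doe → go right; jay > dog → go right; jay > elk → go right. Place as right child of elk.
Insert yak: yak > koi → go right; yak > rat → go right. Place as right child of rat.
Insert cow: cow < koi → go left; cow < doe → go left; cow > bat → go right; cow > cod → go right. Place as right child of cod.

ram's parent is rat; the other child of rat is yak.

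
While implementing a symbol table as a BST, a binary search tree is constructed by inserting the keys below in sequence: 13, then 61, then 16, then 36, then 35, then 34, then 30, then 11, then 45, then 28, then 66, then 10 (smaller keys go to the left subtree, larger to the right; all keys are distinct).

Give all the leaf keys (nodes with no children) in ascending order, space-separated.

Insert 13: tree is empty, so 13 becomes the root.
Insert 61: 61 > 13 → go right. Place as right child of 13.
Insert 16: 16 > 13 → go right; 16 < 61 → go left. Place as left child of 61.
Insert 36: 36 > 13 → go right; 36 < 61 → go left; 36 > 16 → go right. Place as right child of 16.
Insert 35: 35 > 13 → go right; 35 < 61 → go left; 35 > 16 → go right; 35 < 36 → go left. Place as left child of 36.
Insert 34: 34 > 13 → go right; 34 < 61 → go left; 34 > 16 → go right; 34 < 36 → go left; 34 < 35 → go left. Place as left child of 35.
Insert 30: 30 > 13 → go right; 30 < 61 → go left; 30 > 16 → go right; 30 < 36 → go left; 30 < 35 → go left; 30 < 34 → go left. Place as left child of 34.
Insert 11: 11 < 13 → go left. Place as left child of 13.
Insert 45: 45 > 13 → go right; 45 < 61 → go left; 45 > 16 → go right; 45 > 36 → go right. Place as right child of 36.
Insert 28: 28 > 13 → go right; 28 < 61 → go left; 28 > 16 → go right; 28 < 36 → go left; 28 < 35 → go left; 28 < 34 → go left; 28 < 30 → go left. Place as left child of 30.
Insert 66: 66 > 13 → go right; 66 > 61 → go right. Place as right child of 61.
Insert 10: 10 < 13 → go left; 10 < 11 → go left. Place as left child of 11.

10 28 45 66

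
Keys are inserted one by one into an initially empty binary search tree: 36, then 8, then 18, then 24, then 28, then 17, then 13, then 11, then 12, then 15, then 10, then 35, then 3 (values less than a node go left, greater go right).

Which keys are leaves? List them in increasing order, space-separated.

3 10 12 15 35

Insert 36: tree is empty, so 36 becomes the root.
Insert 8: 8 < 36 → go left. Place as left child of 36.
Insert 18: 18 < 36 → go left; 18 > 8 → go right. Place as right child of 8.
Insert 24: 24 < 36 → go left; 24 > 8 → go right; 24 > 18 → go right. Place as right child of 18.
Insert 28: 28 < 36 → go left; 28 > 8 → go right; 28 > 18 → go right; 28 > 24 → go right. Place as right child of 24.
Insert 17: 17 < 36 → go left; 17 > 8 → go right; 17 < 18 → go left. Place as left child of 18.
Insert 13: 13 < 36 → go left; 13 > 8 → go right; 13 < 18 → go left; 13 < 17 → go left. Place as left child of 17.
Insert 11: 11 < 36 → go left; 11 > 8 → go right; 11 < 18 → go left; 11 < 17 → go left; 11 < 13 → go left. Place as left child of 13.
Insert 12: 12 < 36 → go left; 12 > 8 → go right; 12 < 18 → go left; 12 < 17 → go left; 12 < 13 → go left; 12 > 11 → go right. Place as right child of 11.
Insert 15: 15 < 36 → go left; 15 > 8 → go right; 15 < 18 → go left; 15 < 17 → go left; 15 > 13 → go right. Place as right child of 13.
Insert 10: 10 < 36 → go left; 10 > 8 → go right; 10 < 18 → go left; 10 < 17 → go left; 10 < 13 → go left; 10 < 11 → go left. Place as left child of 11.
Insert 35: 35 < 36 → go left; 35 > 8 → go right; 35 > 18 → go right; 35 > 24 → go right; 35 > 28 → go right. Place as right child of 28.
Insert 3: 3 < 36 → go left; 3 < 8 → go left. Place as left child of 8.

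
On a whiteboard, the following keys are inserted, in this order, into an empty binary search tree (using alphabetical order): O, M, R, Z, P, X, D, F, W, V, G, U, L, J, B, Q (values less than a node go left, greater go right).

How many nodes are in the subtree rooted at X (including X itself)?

Resulting structure (node: left, right):
  O: L=M, R=R
  M: L=D, R=–
  R: L=P, R=Z
  Z: L=X, R=–
  P: L=–, R=Q
  X: L=W, R=–
  D: L=B, R=F
  F: L=–, R=G
  W: L=V, R=–
  V: L=U, R=–
  G: L=–, R=L
  U: L=–, R=–
  L: L=J, R=–
  J: L=–, R=–
  B: L=–, R=–
  Q: L=–, R=–

Subtree rooted at X contains: X, W, V, U — 4 nodes.

4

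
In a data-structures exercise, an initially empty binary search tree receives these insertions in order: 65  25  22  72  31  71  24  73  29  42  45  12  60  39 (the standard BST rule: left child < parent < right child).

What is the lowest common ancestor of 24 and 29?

25

Insert 65: tree is empty, so 65 becomes the root.
Insert 25: 25 < 65 → go left. Place as left child of 65.
Insert 22: 22 < 65 → go left; 22 < 25 → go left. Place as left child of 25.
Insert 72: 72 > 65 → go right. Place as right child of 65.
Insert 31: 31 < 65 → go left; 31 > 25 → go right. Place as right child of 25.
Insert 71: 71 > 65 → go right; 71 < 72 → go left. Place as left child of 72.
Insert 24: 24 < 65 → go left; 24 < 25 → go left; 24 > 22 → go right. Place as right child of 22.
Insert 73: 73 > 65 → go right; 73 > 72 → go right. Place as right child of 72.
Insert 29: 29 < 65 → go left; 29 > 25 → go right; 29 < 31 → go left. Place as left child of 31.
Insert 42: 42 < 65 → go left; 42 > 25 → go right; 42 > 31 → go right. Place as right child of 31.
Insert 45: 45 < 65 → go left; 45 > 25 → go right; 45 > 31 → go right; 45 > 42 → go right. Place as right child of 42.
Insert 12: 12 < 65 → go left; 12 < 25 → go left; 12 < 22 → go left. Place as left child of 22.
Insert 60: 60 < 65 → go left; 60 > 25 → go right; 60 > 31 → go right; 60 > 42 → go right; 60 > 45 → go right. Place as right child of 45.
Insert 39: 39 < 65 → go left; 39 > 25 → go right; 39 > 31 → go right; 39 < 42 → go left. Place as left child of 42.

Path to 24: 65 → 25 → 22 → 24
Path to 29: 65 → 25 → 31 → 29
The paths share a prefix ending at 25, then split left and right.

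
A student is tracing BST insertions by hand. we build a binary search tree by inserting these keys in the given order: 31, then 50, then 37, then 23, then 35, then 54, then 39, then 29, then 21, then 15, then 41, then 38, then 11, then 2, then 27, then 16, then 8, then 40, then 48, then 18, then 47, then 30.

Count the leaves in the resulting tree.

9

Resulting structure (node: left, right):
  31: L=23, R=50
  50: L=37, R=54
  37: L=35, R=39
  23: L=21, R=29
  35: L=–, R=–
  54: L=–, R=–
  39: L=38, R=41
  29: L=27, R=30
  21: L=15, R=–
  15: L=11, R=16
  41: L=40, R=48
  38: L=–, R=–
  11: L=2, R=–
  2: L=–, R=8
  27: L=–, R=–
  16: L=–, R=18
  8: L=–, R=–
  40: L=–, R=–
  48: L=47, R=–
  18: L=–, R=–
  47: L=–, R=–
  30: L=–, R=–

Leaves: 8, 18, 27, 30, 35, 38, 40, 47, 54 — 9 in total.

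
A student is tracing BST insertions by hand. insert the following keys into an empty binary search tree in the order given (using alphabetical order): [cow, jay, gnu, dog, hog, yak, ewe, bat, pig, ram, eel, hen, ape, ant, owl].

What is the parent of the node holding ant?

ape

Insert cow: tree is empty, so cow becomes the root.
Insert jay: jay > cow → go right. Place as right child of cow.
Insert gnu: gnu > cow → go right; gnu < jay → go left. Place as left child of jay.
Insert dog: dog > cow → go right; dog < jay → go left; dog < gnu → go left. Place as left child of gnu.
Insert hog: hog > cow → go right; hog < jay → go left; hog > gnu → go right. Place as right child of gnu.
Insert yak: yak > cow → go right; yak > jay → go right. Place as right child of jay.
Insert ewe: ewe > cow → go right; ewe < jay → go left; ewe < gnu → go left; ewe > dog → go right. Place as right child of dog.
Insert bat: bat < cow → go left. Place as left child of cow.
Insert pig: pig > cow → go right; pig > jay → go right; pig < yak → go left. Place as left child of yak.
Insert ram: ram > cow → go right; ram > jay → go right; ram < yak → go left; ram > pig → go right. Place as right child of pig.
Insert eel: eel > cow → go right; eel < jay → go left; eel < gnu → go left; eel > dog → go right; eel < ewe → go left. Place as left child of ewe.
Insert hen: hen > cow → go right; hen < jay → go left; hen > gnu → go right; hen < hog → go left. Place as left child of hog.
Insert ape: ape < cow → go left; ape < bat → go left. Place as left child of bat.
Insert ant: ant < cow → go left; ant < bat → go left; ant < ape → go left. Place as left child of ape.
Insert owl: owl > cow → go right; owl > jay → go right; owl < yak → go left; owl < pig → go left. Place as left child of pig.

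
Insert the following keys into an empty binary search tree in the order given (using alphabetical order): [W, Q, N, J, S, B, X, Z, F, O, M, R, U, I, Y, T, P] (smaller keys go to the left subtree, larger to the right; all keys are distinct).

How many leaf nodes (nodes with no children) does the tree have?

Insert W: tree is empty, so W becomes the root.
Insert Q: Q < W → go left. Place as left child of W.
Insert N: N < W → go left; N < Q → go left. Place as left child of Q.
Insert J: J < W → go left; J < Q → go left; J < N → go left. Place as left child of N.
Insert S: S < W → go left; S > Q → go right. Place as right child of Q.
Insert B: B < W → go left; B < Q → go left; B < N → go left; B < J → go left. Place as left child of J.
Insert X: X > W → go right. Place as right child of W.
Insert Z: Z > W → go right; Z > X → go right. Place as right child of X.
Insert F: F < W → go left; F < Q → go left; F < N → go left; F < J → go left; F > B → go right. Place as right child of B.
Insert O: O < W → go left; O < Q → go left; O > N → go right. Place as right child of N.
Insert M: M < W → go left; M < Q → go left; M < N → go left; M > J → go right. Place as right child of J.
Insert R: R < W → go left; R > Q → go right; R < S → go left. Place as left child of S.
Insert U: U < W → go left; U > Q → go right; U > S → go right. Place as right child of S.
Insert I: I < W → go left; I < Q → go left; I < N → go left; I < J → go left; I > B → go right; I > F → go right. Place as right child of F.
Insert Y: Y > W → go right; Y > X → go right; Y < Z → go left. Place as left child of Z.
Insert T: T < W → go left; T > Q → go right; T > S → go right; T < U → go left. Place as left child of U.
Insert P: P < W → go left; P < Q → go left; P > N → go right; P > O → go right. Place as right child of O.

Leaves: I, M, P, R, T, Y — 6 in total.

6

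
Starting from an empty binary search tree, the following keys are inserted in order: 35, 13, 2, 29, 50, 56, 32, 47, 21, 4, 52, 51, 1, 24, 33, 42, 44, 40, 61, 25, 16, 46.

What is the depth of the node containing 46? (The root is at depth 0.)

5

Resulting structure (node: left, right):
  35: L=13, R=50
  13: L=2, R=29
  2: L=1, R=4
  29: L=21, R=32
  50: L=47, R=56
  56: L=52, R=61
  32: L=–, R=33
  47: L=42, R=–
  21: L=16, R=24
  4: L=–, R=–
  52: L=51, R=–
  51: L=–, R=–
  1: L=–, R=–
  24: L=–, R=25
  33: L=–, R=–
  42: L=40, R=44
  44: L=–, R=46
  40: L=–, R=–
  61: L=–, R=–
  25: L=–, R=–
  16: L=–, R=–
  46: L=–, R=–

Path to 46: 35 → 50 → 47 → 42 → 44 → 46, which is 5 edges.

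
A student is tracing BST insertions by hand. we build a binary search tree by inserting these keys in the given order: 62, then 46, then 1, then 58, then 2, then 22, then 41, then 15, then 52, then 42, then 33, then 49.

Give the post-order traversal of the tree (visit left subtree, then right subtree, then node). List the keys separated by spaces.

Insert 62: tree is empty, so 62 becomes the root.
Insert 46: 46 < 62 → go left. Place as left child of 62.
Insert 1: 1 < 62 → go left; 1 < 46 → go left. Place as left child of 46.
Insert 58: 58 < 62 → go left; 58 > 46 → go right. Place as right child of 46.
Insert 2: 2 < 62 → go left; 2 < 46 → go left; 2 > 1 → go right. Place as right child of 1.
Insert 22: 22 < 62 → go left; 22 < 46 → go left; 22 > 1 → go right; 22 > 2 → go right. Place as right child of 2.
Insert 41: 41 < 62 → go left; 41 < 46 → go left; 41 > 1 → go right; 41 > 2 → go right; 41 > 22 → go right. Place as right child of 22.
Insert 15: 15 < 62 → go left; 15 < 46 → go left; 15 > 1 → go right; 15 > 2 → go right; 15 < 22 → go left. Place as left child of 22.
Insert 52: 52 < 62 → go left; 52 > 46 → go right; 52 < 58 → go left. Place as left child of 58.
Insert 42: 42 < 62 → go left; 42 < 46 → go left; 42 > 1 → go right; 42 > 2 → go right; 42 > 22 → go right; 42 > 41 → go right. Place as right child of 41.
Insert 33: 33 < 62 → go left; 33 < 46 → go left; 33 > 1 → go right; 33 > 2 → go right; 33 > 22 → go right; 33 < 41 → go left. Place as left child of 41.
Insert 49: 49 < 62 → go left; 49 > 46 → go right; 49 < 58 → go left; 49 < 52 → go left. Place as left child of 52.

15 33 42 41 22 2 1 49 52 58 46 62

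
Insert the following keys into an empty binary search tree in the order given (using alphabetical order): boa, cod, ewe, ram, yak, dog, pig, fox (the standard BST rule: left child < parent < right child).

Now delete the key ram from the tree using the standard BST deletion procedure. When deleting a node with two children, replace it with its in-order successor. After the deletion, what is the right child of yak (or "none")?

Insert boa: tree is empty, so boa becomes the root.
Insert cod: cod > boa → go right. Place as right child of boa.
Insert ewe: ewe > boa → go right; ewe > cod → go right. Place as right child of cod.
Insert ram: ram > boa → go right; ram > cod → go right; ram > ewe → go right. Place as right child of ewe.
Insert yak: yak > boa → go right; yak > cod → go right; yak > ewe → go right; yak > ram → go right. Place as right child of ram.
Insert dog: dog > boa → go right; dog > cod → go right; dog < ewe → go left. Place as left child of ewe.
Insert pig: pig > boa → go right; pig > cod → go right; pig > ewe → go right; pig < ram → go left. Place as left child of ram.
Insert fox: fox > boa → go right; fox > cod → go right; fox > ewe → go right; fox < ram → go left; fox < pig → go left. Place as left child of pig.

Delete ram (two children — replace with in-order successor).
After deletion, yak's right child: none.

none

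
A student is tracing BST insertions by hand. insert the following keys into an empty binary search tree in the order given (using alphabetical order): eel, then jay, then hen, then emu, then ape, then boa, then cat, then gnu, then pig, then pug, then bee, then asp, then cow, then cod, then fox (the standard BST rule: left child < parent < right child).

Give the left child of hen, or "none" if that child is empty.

Insert eel: tree is empty, so eel becomes the root.
Insert jay: jay > eel → go right. Place as right child of eel.
Insert hen: hen > eel → go right; hen < jay → go left. Place as left child of jay.
Insert emu: emu > eel → go right; emu < jay → go left; emu < hen → go left. Place as left child of hen.
Insert ape: ape < eel → go left. Place as left child of eel.
Insert boa: boa < eel → go left; boa > ape → go right. Place as right child of ape.
Insert cat: cat < eel → go left; cat > ape → go right; cat > boa → go right. Place as right child of boa.
Insert gnu: gnu > eel → go right; gnu < jay → go left; gnu < hen → go left; gnu > emu → go right. Place as right child of emu.
Insert pig: pig > eel → go right; pig > jay → go right. Place as right child of jay.
Insert pug: pug > eel → go right; pug > jay → go right; pug > pig → go right. Place as right child of pig.
Insert bee: bee < eel → go left; bee > ape → go right; bee < boa → go left. Place as left child of boa.
Insert asp: asp < eel → go left; asp > ape → go right; asp < boa → go left; asp < bee → go left. Place as left child of bee.
Insert cow: cow < eel → go left; cow > ape → go right; cow > boa → go right; cow > cat → go right. Place as right child of cat.
Insert cod: cod < eel → go left; cod > ape → go right; cod > boa → go right; cod > cat → go right; cod < cow → go left. Place as left child of cow.
Insert fox: fox > eel → go right; fox < jay → go left; fox < hen → go left; fox > emu → go right; fox < gnu → go left. Place as left child of gnu.

emu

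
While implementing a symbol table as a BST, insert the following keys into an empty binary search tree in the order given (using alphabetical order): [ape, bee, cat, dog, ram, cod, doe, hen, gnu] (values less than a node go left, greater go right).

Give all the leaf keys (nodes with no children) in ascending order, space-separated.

doe gnu

Insert ape: tree is empty, so ape becomes the root.
Insert bee: bee > ape → go right. Place as right child of ape.
Insert cat: cat > ape → go right; cat > bee → go right. Place as right child of bee.
Insert dog: dog > ape → go right; dog > bee → go right; dog > cat → go right. Place as right child of cat.
Insert ram: ram > ape → go right; ram > bee → go right; ram > cat → go right; ram > dog → go right. Place as right child of dog.
Insert cod: cod > ape → go right; cod > bee → go right; cod > cat → go right; cod < dog → go left. Place as left child of dog.
Insert doe: doe > ape → go right; doe > bee → go right; doe > cat → go right; doe < dog → go left; doe > cod → go right. Place as right child of cod.
Insert hen: hen > ape → go right; hen > bee → go right; hen > cat → go right; hen > dog → go right; hen < ram → go left. Place as left child of ram.
Insert gnu: gnu > ape → go right; gnu > bee → go right; gnu > cat → go right; gnu > dog → go right; gnu < ram → go left; gnu < hen → go left. Place as left child of hen.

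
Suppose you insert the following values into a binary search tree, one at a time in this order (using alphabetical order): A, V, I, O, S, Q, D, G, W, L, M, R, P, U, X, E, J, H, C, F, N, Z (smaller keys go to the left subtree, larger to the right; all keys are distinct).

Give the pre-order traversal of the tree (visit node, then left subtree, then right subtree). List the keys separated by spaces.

Resulting structure (node: left, right):
  A: L=–, R=V
  V: L=I, R=W
  I: L=D, R=O
  O: L=L, R=S
  S: L=Q, R=U
  Q: L=P, R=R
  D: L=C, R=G
  G: L=E, R=H
  W: L=–, R=X
  L: L=J, R=M
  M: L=–, R=N
  R: L=–, R=–
  P: L=–, R=–
  U: L=–, R=–
  X: L=–, R=Z
  E: L=–, R=F
  J: L=–, R=–
  H: L=–, R=–
  C: L=–, R=–
  F: L=–, R=–
  N: L=–, R=–
  Z: L=–, R=–

A V I D C G E F H O L J M N S Q P R U W X Z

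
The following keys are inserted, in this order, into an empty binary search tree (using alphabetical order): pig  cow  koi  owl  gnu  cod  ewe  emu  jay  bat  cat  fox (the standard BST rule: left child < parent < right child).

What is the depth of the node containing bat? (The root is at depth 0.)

3

Insert pig: tree is empty, so pig becomes the root.
Insert cow: cow < pig → go left. Place as left child of pig.
Insert koi: koi < pig → go left; koi > cow → go right. Place as right child of cow.
Insert owl: owl < pig → go left; owl > cow → go right; owl > koi → go right. Place as right child of koi.
Insert gnu: gnu < pig → go left; gnu > cow → go right; gnu < koi → go left. Place as left child of koi.
Insert cod: cod < pig → go left; cod < cow → go left. Place as left child of cow.
Insert ewe: ewe < pig → go left; ewe > cow → go right; ewe < koi → go left; ewe < gnu → go left. Place as left child of gnu.
Insert emu: emu < pig → go left; emu > cow → go right; emu < koi → go left; emu < gnu → go left; emu < ewe → go left. Place as left child of ewe.
Insert jay: jay < pig → go left; jay > cow → go right; jay < koi → go left; jay > gnu → go right. Place as right child of gnu.
Insert bat: bat < pig → go left; bat < cow → go left; bat < cod → go left. Place as left child of cod.
Insert cat: cat < pig → go left; cat < cow → go left; cat < cod → go left; cat > bat → go right. Place as right child of bat.
Insert fox: fox < pig → go left; fox > cow → go right; fox < koi → go left; fox < gnu → go left; fox > ewe → go right. Place as right child of ewe.

Path to bat: pig → cow → cod → bat, which is 3 edges.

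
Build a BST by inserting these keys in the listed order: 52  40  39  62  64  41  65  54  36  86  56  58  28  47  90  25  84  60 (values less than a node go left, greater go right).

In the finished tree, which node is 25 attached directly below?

Insert 52: tree is empty, so 52 becomes the root.
Insert 40: 40 < 52 → go left. Place as left child of 52.
Insert 39: 39 < 52 → go left; 39 < 40 → go left. Place as left child of 40.
Insert 62: 62 > 52 → go right. Place as right child of 52.
Insert 64: 64 > 52 → go right; 64 > 62 → go right. Place as right child of 62.
Insert 41: 41 < 52 → go left; 41 > 40 → go right. Place as right child of 40.
Insert 65: 65 > 52 → go right; 65 > 62 → go right; 65 > 64 → go right. Place as right child of 64.
Insert 54: 54 > 52 → go right; 54 < 62 → go left. Place as left child of 62.
Insert 36: 36 < 52 → go left; 36 < 40 → go left; 36 < 39 → go left. Place as left child of 39.
Insert 86: 86 > 52 → go right; 86 > 62 → go right; 86 > 64 → go right; 86 > 65 → go right. Place as right child of 65.
Insert 56: 56 > 52 → go right; 56 < 62 → go left; 56 > 54 → go right. Place as right child of 54.
Insert 58: 58 > 52 → go right; 58 < 62 → go left; 58 > 54 → go right; 58 > 56 → go right. Place as right child of 56.
Insert 28: 28 < 52 → go left; 28 < 40 → go left; 28 < 39 → go left; 28 < 36 → go left. Place as left child of 36.
Insert 47: 47 < 52 → go left; 47 > 40 → go right; 47 > 41 → go right. Place as right child of 41.
Insert 90: 90 > 52 → go right; 90 > 62 → go right; 90 > 64 → go right; 90 > 65 → go right; 90 > 86 → go right. Place as right child of 86.
Insert 25: 25 < 52 → go left; 25 < 40 → go left; 25 < 39 → go left; 25 < 36 → go left; 25 < 28 → go left. Place as left child of 28.
Insert 84: 84 > 52 → go right; 84 > 62 → go right; 84 > 64 → go right; 84 > 65 → go right; 84 < 86 → go left. Place as left child of 86.
Insert 60: 60 > 52 → go right; 60 < 62 → go left; 60 > 54 → go right; 60 > 56 → go right; 60 > 58 → go right. Place as right child of 58.

28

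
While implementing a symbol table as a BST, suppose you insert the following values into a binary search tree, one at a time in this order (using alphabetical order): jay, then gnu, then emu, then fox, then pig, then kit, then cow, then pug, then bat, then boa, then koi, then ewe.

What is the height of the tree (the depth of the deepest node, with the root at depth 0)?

Resulting structure (node: left, right):
  jay: L=gnu, R=pig
  gnu: L=emu, R=–
  emu: L=cow, R=fox
  fox: L=ewe, R=–
  pig: L=kit, R=pug
  kit: L=–, R=koi
  cow: L=bat, R=–
  pug: L=–, R=–
  bat: L=–, R=boa
  boa: L=–, R=–
  koi: L=–, R=–
  ewe: L=–, R=–

The deepest node is boa at depth 5.

5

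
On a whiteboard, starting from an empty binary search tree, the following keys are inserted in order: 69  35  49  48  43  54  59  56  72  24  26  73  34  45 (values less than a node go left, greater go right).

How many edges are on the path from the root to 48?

69: root
35: left child of 69 (depth 1)
49: right child of 35 (depth 2)
48: left child of 49 (depth 3)
43: left child of 48 (depth 4)
54: right child of 49 (depth 3)
59: right child of 54 (depth 4)
56: left child of 59 (depth 5)
72: right child of 69 (depth 1)
24: left child of 35 (depth 2)
26: right child of 24 (depth 3)
73: right child of 72 (depth 2)
34: right child of 26 (depth 4)
45: right child of 43 (depth 5)

Path to 48: 69 → 35 → 49 → 48, which is 3 edges.

3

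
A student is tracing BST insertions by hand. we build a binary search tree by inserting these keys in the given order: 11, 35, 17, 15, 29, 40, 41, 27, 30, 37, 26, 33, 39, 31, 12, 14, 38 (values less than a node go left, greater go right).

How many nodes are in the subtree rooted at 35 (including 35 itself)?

Insert 11: tree is empty, so 11 becomes the root.
Insert 35: 35 > 11 → go right. Place as right child of 11.
Insert 17: 17 > 11 → go right; 17 < 35 → go left. Place as left child of 35.
Insert 15: 15 > 11 → go right; 15 < 35 → go left; 15 < 17 → go left. Place as left child of 17.
Insert 29: 29 > 11 → go right; 29 < 35 → go left; 29 > 17 → go right. Place as right child of 17.
Insert 40: 40 > 11 → go right; 40 > 35 → go right. Place as right child of 35.
Insert 41: 41 > 11 → go right; 41 > 35 → go right; 41 > 40 → go right. Place as right child of 40.
Insert 27: 27 > 11 → go right; 27 < 35 → go left; 27 > 17 → go right; 27 < 29 → go left. Place as left child of 29.
Insert 30: 30 > 11 → go right; 30 < 35 → go left; 30 > 17 → go right; 30 > 29 → go right. Place as right child of 29.
Insert 37: 37 > 11 → go right; 37 > 35 → go right; 37 < 40 → go left. Place as left child of 40.
Insert 26: 26 > 11 → go right; 26 < 35 → go left; 26 > 17 → go right; 26 < 29 → go left; 26 < 27 → go left. Place as left child of 27.
Insert 33: 33 > 11 → go right; 33 < 35 → go left; 33 > 17 → go right; 33 > 29 → go right; 33 > 30 → go right. Place as right child of 30.
Insert 39: 39 > 11 → go right; 39 > 35 → go right; 39 < 40 → go left; 39 > 37 → go right. Place as right child of 37.
Insert 31: 31 > 11 → go right; 31 < 35 → go left; 31 > 17 → go right; 31 > 29 → go right; 31 > 30 → go right; 31 < 33 → go left. Place as left child of 33.
Insert 12: 12 > 11 → go right; 12 < 35 → go left; 12 < 17 → go left; 12 < 15 → go left. Place as left child of 15.
Insert 14: 14 > 11 → go right; 14 < 35 → go left; 14 < 17 → go left; 14 < 15 → go left; 14 > 12 → go right. Place as right child of 12.
Insert 38: 38 > 11 → go right; 38 > 35 → go right; 38 < 40 → go left; 38 > 37 → go right; 38 < 39 → go left. Place as left child of 39.

Subtree rooted at 35 contains: 35, 17, 15, 12, 14, 29, 27, 26, 30, 33, 31, 40, 37, 39, 38, 41 — 16 nodes.

16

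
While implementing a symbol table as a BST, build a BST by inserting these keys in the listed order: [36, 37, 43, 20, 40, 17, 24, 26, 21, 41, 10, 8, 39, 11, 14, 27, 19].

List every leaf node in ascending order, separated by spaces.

8 14 19 21 27 39 41

36: root
37: right child of 36 (depth 1)
43: right child of 37 (depth 2)
20: left child of 36 (depth 1)
40: left child of 43 (depth 3)
17: left child of 20 (depth 2)
24: right child of 20 (depth 2)
26: right child of 24 (depth 3)
21: left child of 24 (depth 3)
41: right child of 40 (depth 4)
10: left child of 17 (depth 3)
8: left child of 10 (depth 4)
39: left child of 40 (depth 4)
11: right child of 10 (depth 4)
14: right child of 11 (depth 5)
27: right child of 26 (depth 4)
19: right child of 17 (depth 3)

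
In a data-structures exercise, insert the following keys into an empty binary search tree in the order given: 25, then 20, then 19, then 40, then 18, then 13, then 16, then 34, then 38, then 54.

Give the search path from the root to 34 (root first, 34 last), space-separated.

25 40 34

25: root
20: left child of 25 (depth 1)
19: left child of 20 (depth 2)
40: right child of 25 (depth 1)
18: left child of 19 (depth 3)
13: left child of 18 (depth 4)
16: right child of 13 (depth 5)
34: left child of 40 (depth 2)
38: right child of 34 (depth 3)
54: right child of 40 (depth 2)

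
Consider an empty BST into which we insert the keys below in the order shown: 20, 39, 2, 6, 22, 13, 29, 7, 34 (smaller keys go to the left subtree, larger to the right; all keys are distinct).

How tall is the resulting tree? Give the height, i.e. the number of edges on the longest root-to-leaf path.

Insert 20: tree is empty, so 20 becomes the root.
Insert 39: 39 > 20 → go right. Place as right child of 20.
Insert 2: 2 < 20 → go left. Place as left child of 20.
Insert 6: 6 < 20 → go left; 6 > 2 → go right. Place as right child of 2.
Insert 22: 22 > 20 → go right; 22 < 39 → go left. Place as left child of 39.
Insert 13: 13 < 20 → go left; 13 > 2 → go right; 13 > 6 → go right. Place as right child of 6.
Insert 29: 29 > 20 → go right; 29 < 39 → go left; 29 > 22 → go right. Place as right child of 22.
Insert 7: 7 < 20 → go left; 7 > 2 → go right; 7 > 6 → go right; 7 < 13 → go left. Place as left child of 13.
Insert 34: 34 > 20 → go right; 34 < 39 → go left; 34 > 22 → go right; 34 > 29 → go right. Place as right child of 29.

The deepest node is 7 at depth 4.

4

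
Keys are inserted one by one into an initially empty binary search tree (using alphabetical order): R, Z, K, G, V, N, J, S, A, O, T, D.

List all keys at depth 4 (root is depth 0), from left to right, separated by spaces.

R: root
Z: right child of R (depth 1)
K: left child of R (depth 1)
G: left child of K (depth 2)
V: left child of Z (depth 2)
N: right child of K (depth 2)
J: right child of G (depth 3)
S: left child of V (depth 3)
A: left child of G (depth 3)
O: right child of N (depth 3)
T: right child of S (depth 4)
D: right child of A (depth 4)

D T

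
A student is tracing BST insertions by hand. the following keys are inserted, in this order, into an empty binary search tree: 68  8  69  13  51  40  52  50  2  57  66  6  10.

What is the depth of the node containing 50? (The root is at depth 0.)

68: root
8: left child of 68 (depth 1)
69: right child of 68 (depth 1)
13: right child of 8 (depth 2)
51: right child of 13 (depth 3)
40: left child of 51 (depth 4)
52: right child of 51 (depth 4)
50: right child of 40 (depth 5)
2: left child of 8 (depth 2)
57: right child of 52 (depth 5)
66: right child of 57 (depth 6)
6: right child of 2 (depth 3)
10: left child of 13 (depth 3)

Path to 50: 68 → 8 → 13 → 51 → 40 → 50, which is 5 edges.

5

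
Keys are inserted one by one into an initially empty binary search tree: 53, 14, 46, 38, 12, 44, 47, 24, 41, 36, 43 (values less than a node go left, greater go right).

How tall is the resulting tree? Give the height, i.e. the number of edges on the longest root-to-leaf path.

6

53: root
14: left child of 53 (depth 1)
46: right child of 14 (depth 2)
38: left child of 46 (depth 3)
12: left child of 14 (depth 2)
44: right child of 38 (depth 4)
47: right child of 46 (depth 3)
24: left child of 38 (depth 4)
41: left child of 44 (depth 5)
36: right child of 24 (depth 5)
43: right child of 41 (depth 6)

The deepest node is 43 at depth 6.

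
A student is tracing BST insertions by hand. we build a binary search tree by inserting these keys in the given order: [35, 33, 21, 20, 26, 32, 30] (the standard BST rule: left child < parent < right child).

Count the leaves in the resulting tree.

2

Insert 35: tree is empty, so 35 becomes the root.
Insert 33: 33 < 35 → go left. Place as left child of 35.
Insert 21: 21 < 35 → go left; 21 < 33 → go left. Place as left child of 33.
Insert 20: 20 < 35 → go left; 20 < 33 → go left; 20 < 21 → go left. Place as left child of 21.
Insert 26: 26 < 35 → go left; 26 < 33 → go left; 26 > 21 → go right. Place as right child of 21.
Insert 32: 32 < 35 → go left; 32 < 33 → go left; 32 > 21 → go right; 32 > 26 → go right. Place as right child of 26.
Insert 30: 30 < 35 → go left; 30 < 33 → go left; 30 > 21 → go right; 30 > 26 → go right; 30 < 32 → go left. Place as left child of 32.

Leaves: 20, 30 — 2 in total.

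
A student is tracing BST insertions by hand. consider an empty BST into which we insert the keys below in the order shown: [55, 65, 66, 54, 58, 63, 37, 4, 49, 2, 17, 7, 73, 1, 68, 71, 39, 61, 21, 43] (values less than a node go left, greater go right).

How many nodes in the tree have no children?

6

Insert 55: tree is empty, so 55 becomes the root.
Insert 65: 65 > 55 → go right. Place as right child of 55.
Insert 66: 66 > 55 → go right; 66 > 65 → go right. Place as right child of 65.
Insert 54: 54 < 55 → go left. Place as left child of 55.
Insert 58: 58 > 55 → go right; 58 < 65 → go left. Place as left child of 65.
Insert 63: 63 > 55 → go right; 63 < 65 → go left; 63 > 58 → go right. Place as right child of 58.
Insert 37: 37 < 55 → go left; 37 < 54 → go left. Place as left child of 54.
Insert 4: 4 < 55 → go left; 4 < 54 → go left; 4 < 37 → go left. Place as left child of 37.
Insert 49: 49 < 55 → go left; 49 < 54 → go left; 49 > 37 → go right. Place as right child of 37.
Insert 2: 2 < 55 → go left; 2 < 54 → go left; 2 < 37 → go left; 2 < 4 → go left. Place as left child of 4.
Insert 17: 17 < 55 → go left; 17 < 54 → go left; 17 < 37 → go left; 17 > 4 → go right. Place as right child of 4.
Insert 7: 7 < 55 → go left; 7 < 54 → go left; 7 < 37 → go left; 7 > 4 → go right; 7 < 17 → go left. Place as left child of 17.
Insert 73: 73 > 55 → go right; 73 > 65 → go right; 73 > 66 → go right. Place as right child of 66.
Insert 1: 1 < 55 → go left; 1 < 54 → go left; 1 < 37 → go left; 1 < 4 → go left; 1 < 2 → go left. Place as left child of 2.
Insert 68: 68 > 55 → go right; 68 > 65 → go right; 68 > 66 → go right; 68 < 73 → go left. Place as left child of 73.
Insert 71: 71 > 55 → go right; 71 > 65 → go right; 71 > 66 → go right; 71 < 73 → go left; 71 > 68 → go right. Place as right child of 68.
Insert 39: 39 < 55 → go left; 39 < 54 → go left; 39 > 37 → go right; 39 < 49 → go left. Place as left child of 49.
Insert 61: 61 > 55 → go right; 61 < 65 → go left; 61 > 58 → go right; 61 < 63 → go left. Place as left child of 63.
Insert 21: 21 < 55 → go left; 21 < 54 → go left; 21 < 37 → go left; 21 > 4 → go right; 21 > 17 → go right. Place as right child of 17.
Insert 43: 43 < 55 → go left; 43 < 54 → go left; 43 > 37 → go right; 43 < 49 → go left; 43 > 39 → go right. Place as right child of 39.

Leaves: 1, 7, 21, 43, 61, 71 — 6 in total.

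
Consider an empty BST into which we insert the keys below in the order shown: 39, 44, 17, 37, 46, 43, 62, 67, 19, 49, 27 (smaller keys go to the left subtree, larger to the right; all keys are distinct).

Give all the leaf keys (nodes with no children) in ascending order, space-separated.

27 43 49 67

Insert 39: tree is empty, so 39 becomes the root.
Insert 44: 44 > 39 → go right. Place as right child of 39.
Insert 17: 17 < 39 → go left. Place as left child of 39.
Insert 37: 37 < 39 → go left; 37 > 17 → go right. Place as right child of 17.
Insert 46: 46 > 39 → go right; 46 > 44 → go right. Place as right child of 44.
Insert 43: 43 > 39 → go right; 43 < 44 → go left. Place as left child of 44.
Insert 62: 62 > 39 → go right; 62 > 44 → go right; 62 > 46 → go right. Place as right child of 46.
Insert 67: 67 > 39 → go right; 67 > 44 → go right; 67 > 46 → go right; 67 > 62 → go right. Place as right child of 62.
Insert 19: 19 < 39 → go left; 19 > 17 → go right; 19 < 37 → go left. Place as left child of 37.
Insert 49: 49 > 39 → go right; 49 > 44 → go right; 49 > 46 → go right; 49 < 62 → go left. Place as left child of 62.
Insert 27: 27 < 39 → go left; 27 > 17 → go right; 27 < 37 → go left; 27 > 19 → go right. Place as right child of 19.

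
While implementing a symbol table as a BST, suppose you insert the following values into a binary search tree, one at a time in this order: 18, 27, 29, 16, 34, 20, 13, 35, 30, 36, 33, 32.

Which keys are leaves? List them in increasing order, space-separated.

18: root
27: right child of 18 (depth 1)
29: right child of 27 (depth 2)
16: left child of 18 (depth 1)
34: right child of 29 (depth 3)
20: left child of 27 (depth 2)
13: left child of 16 (depth 2)
35: right child of 34 (depth 4)
30: left child of 34 (depth 4)
36: right child of 35 (depth 5)
33: right child of 30 (depth 5)
32: left child of 33 (depth 6)

13 20 32 36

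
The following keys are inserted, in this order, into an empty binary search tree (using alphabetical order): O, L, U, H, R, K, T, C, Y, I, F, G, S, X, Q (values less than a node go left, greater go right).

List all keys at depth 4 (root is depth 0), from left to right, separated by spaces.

F I S

O: root
L: left child of O (depth 1)
U: right child of O (depth 1)
H: left child of L (depth 2)
R: left child of U (depth 2)
K: right child of H (depth 3)
T: right child of R (depth 3)
C: left child of H (depth 3)
Y: right child of U (depth 2)
I: left child of K (depth 4)
F: right child of C (depth 4)
G: right child of F (depth 5)
S: left child of T (depth 4)
X: left child of Y (depth 3)
Q: left child of R (depth 3)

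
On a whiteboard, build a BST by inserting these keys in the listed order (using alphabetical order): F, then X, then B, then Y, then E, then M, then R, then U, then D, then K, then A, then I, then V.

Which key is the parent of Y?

X

Insert F: tree is empty, so F becomes the root.
Insert X: X > F → go right. Place as right child of F.
Insert B: B < F → go left. Place as left child of F.
Insert Y: Y > F → go right; Y > X → go right. Place as right child of X.
Insert E: E < F → go left; E > B → go right. Place as right child of B.
Insert M: M > F → go right; M < X → go left. Place as left child of X.
Insert R: R > F → go right; R < X → go left; R > M → go right. Place as right child of M.
Insert U: U > F → go right; U < X → go left; U > M → go right; U > R → go right. Place as right child of R.
Insert D: D < F → go left; D > B → go right; D < E → go left. Place as left child of E.
Insert K: K > F → go right; K < X → go left; K < M → go left. Place as left child of M.
Insert A: A < F → go left; A < B → go left. Place as left child of B.
Insert I: I > F → go right; I < X → go left; I < M → go left; I < K → go left. Place as left child of K.
Insert V: V > F → go right; V < X → go left; V > M → go right; V > R → go right; V > U → go right. Place as right child of U.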